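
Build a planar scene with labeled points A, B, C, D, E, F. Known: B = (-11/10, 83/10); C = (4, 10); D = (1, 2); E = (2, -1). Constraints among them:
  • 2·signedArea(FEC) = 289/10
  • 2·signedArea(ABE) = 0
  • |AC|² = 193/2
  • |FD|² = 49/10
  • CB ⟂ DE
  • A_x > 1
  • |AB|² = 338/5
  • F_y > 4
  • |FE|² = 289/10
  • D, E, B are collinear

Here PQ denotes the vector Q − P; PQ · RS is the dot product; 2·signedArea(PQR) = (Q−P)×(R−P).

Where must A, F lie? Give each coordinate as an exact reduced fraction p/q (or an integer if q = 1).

A = (3/2, 1/2)
F = (3/10, 41/10)

1. A_x = 3/2  [line 93/10·x + 31/10·y + -31/2 = 0 ∩ |AB|² = 338/5]
2. A_y = 1/2  [line 93/10·x + 31/10·y + -31/2 = 0 ∩ |AB|² = 338/5]
   → A = (3/2, 1/2)
3. F_x = 3/10  [line -11·x + 2·y + -49/10 = 0 ∩ |FE|² = 289/10]
4. F_y = 41/10  [line -11·x + 2·y + -49/10 = 0 ∩ |FE|² = 289/10]
   → F = (3/10, 41/10)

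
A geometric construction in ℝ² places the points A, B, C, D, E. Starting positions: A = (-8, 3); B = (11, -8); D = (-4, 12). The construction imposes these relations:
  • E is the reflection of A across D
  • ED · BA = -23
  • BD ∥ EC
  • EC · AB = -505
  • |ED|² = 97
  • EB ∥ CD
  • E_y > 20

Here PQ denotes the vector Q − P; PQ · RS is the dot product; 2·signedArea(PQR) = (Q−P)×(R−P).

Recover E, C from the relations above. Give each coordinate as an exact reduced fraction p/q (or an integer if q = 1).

C = (-15, 41)
E = (0, 21)

1. E_x = 0  [E is the reflection of A across D]
2. E_y = 21  [E is the reflection of A across D]
   → E = (0, 21)
3. C_x = -15  [EB ∥ CD ∩ BD ∥ EC]
4. C_y = 41  [EB ∥ CD ∩ BD ∥ EC]
   → C = (-15, 41)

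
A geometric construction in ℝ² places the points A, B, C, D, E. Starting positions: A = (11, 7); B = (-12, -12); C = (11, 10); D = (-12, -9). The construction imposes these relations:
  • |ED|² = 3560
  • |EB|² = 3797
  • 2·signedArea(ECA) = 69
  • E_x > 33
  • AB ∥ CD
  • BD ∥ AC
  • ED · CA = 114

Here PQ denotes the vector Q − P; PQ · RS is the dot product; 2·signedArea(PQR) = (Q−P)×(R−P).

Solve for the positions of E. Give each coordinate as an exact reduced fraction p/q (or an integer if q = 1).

1. E_x = 34  [ED · CA = 114 ∩ 2·signedArea(ECA) = 69]
2. E_y = 29  [ED · CA = 114 ∩ 2·signedArea(ECA) = 69]
   → E = (34, 29)

E = (34, 29)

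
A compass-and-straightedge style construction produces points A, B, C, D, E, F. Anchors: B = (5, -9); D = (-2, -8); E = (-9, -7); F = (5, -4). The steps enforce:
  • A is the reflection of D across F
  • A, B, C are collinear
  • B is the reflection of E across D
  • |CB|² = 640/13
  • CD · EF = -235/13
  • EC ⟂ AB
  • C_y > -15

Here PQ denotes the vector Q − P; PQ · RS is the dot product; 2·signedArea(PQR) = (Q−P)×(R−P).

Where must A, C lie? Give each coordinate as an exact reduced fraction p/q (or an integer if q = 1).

A = (12, 0)
C = (9/13, -189/13)

1. A_x = 12  [A is the reflection of D across F]
2. A_y = 0  [A is the reflection of D across F]
   → A = (12, 0)
3. C_x = 9/13  [A, B, C are collinear ∩ EC ⟂ AB]
4. C_y = -189/13  [A, B, C are collinear ∩ EC ⟂ AB]
   → C = (9/13, -189/13)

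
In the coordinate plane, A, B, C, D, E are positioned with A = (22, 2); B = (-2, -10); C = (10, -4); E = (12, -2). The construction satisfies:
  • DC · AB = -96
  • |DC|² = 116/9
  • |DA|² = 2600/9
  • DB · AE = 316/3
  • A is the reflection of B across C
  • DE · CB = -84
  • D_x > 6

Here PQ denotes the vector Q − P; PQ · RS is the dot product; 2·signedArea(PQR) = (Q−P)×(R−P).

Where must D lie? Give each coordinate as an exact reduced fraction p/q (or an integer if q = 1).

D = (20/3, -16/3)

1. D_x = 20/3  [DE · CB = -84 ∩ DB · AE = 316/3]
2. D_y = -16/3  [DE · CB = -84 ∩ DB · AE = 316/3]
   → D = (20/3, -16/3)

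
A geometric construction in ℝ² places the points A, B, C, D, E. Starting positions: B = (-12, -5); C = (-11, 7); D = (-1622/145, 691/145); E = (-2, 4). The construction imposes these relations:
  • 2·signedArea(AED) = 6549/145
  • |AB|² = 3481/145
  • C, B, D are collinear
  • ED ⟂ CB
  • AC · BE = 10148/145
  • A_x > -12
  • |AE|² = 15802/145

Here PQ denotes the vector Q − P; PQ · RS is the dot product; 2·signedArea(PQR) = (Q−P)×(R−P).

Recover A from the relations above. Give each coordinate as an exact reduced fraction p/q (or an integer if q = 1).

1. A_x = -1681/145  [AC · BE = 10148/145 ∩ 2·signedArea(AED) = 6549/145]
2. A_y = -17/145  [AC · BE = 10148/145 ∩ 2·signedArea(AED) = 6549/145]
   → A = (-1681/145, -17/145)

A = (-1681/145, -17/145)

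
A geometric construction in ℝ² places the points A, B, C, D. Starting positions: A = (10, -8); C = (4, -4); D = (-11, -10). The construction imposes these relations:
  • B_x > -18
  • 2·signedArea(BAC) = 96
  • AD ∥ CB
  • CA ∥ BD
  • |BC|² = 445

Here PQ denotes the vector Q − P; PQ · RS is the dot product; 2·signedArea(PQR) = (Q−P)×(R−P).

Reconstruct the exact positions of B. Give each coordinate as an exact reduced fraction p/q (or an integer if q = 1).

1. B_x = -17  [CA ∥ BD ∩ AD ∥ CB]
2. B_y = -6  [CA ∥ BD ∩ AD ∥ CB]
   → B = (-17, -6)

B = (-17, -6)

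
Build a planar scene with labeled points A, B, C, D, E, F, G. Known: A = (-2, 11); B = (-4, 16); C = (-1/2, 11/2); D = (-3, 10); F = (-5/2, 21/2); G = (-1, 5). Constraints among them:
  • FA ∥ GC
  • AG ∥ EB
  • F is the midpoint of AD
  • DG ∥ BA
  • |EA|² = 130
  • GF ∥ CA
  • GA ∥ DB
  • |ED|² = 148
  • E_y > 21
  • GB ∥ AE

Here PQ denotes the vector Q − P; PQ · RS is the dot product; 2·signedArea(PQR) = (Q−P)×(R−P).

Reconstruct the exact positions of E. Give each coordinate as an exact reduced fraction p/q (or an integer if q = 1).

1. E_x = -5  [AG ∥ EB ∩ GB ∥ AE]
2. E_y = 22  [AG ∥ EB ∩ GB ∥ AE]
   → E = (-5, 22)

E = (-5, 22)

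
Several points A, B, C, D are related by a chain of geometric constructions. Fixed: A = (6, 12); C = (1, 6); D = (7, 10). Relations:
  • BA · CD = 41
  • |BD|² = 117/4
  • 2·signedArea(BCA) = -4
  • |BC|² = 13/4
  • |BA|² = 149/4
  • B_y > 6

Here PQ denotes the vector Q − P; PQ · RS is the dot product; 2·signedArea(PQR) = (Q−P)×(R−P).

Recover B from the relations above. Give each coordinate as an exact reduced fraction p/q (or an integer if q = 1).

B = (5/2, 7)

1. B_x = 5/2  [2·signedArea(BCA) = -4 ∩ BA · CD = 41]
2. B_y = 7  [2·signedArea(BCA) = -4 ∩ BA · CD = 41]
   → B = (5/2, 7)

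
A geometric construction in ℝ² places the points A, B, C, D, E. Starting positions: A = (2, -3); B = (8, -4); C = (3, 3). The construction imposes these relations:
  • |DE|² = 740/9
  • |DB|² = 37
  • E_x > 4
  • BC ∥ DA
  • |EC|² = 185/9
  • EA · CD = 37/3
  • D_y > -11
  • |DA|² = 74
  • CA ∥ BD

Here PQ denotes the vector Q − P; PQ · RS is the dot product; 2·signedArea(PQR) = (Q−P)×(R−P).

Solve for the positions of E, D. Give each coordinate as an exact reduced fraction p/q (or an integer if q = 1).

D = (7, -10)
E = (13/3, -4/3)

1. D_x = 7  [BC ∥ DA ∩ CA ∥ BD]
2. D_y = -10  [BC ∥ DA ∩ CA ∥ BD]
   → D = (7, -10)
3. E_x = 13/3  [line -4·x + 13·y + 104/3 = 0 ∩ |EC|² = 185/9]
4. E_y = -4/3  [line -4·x + 13·y + 104/3 = 0 ∩ |EC|² = 185/9]
   → E = (13/3, -4/3)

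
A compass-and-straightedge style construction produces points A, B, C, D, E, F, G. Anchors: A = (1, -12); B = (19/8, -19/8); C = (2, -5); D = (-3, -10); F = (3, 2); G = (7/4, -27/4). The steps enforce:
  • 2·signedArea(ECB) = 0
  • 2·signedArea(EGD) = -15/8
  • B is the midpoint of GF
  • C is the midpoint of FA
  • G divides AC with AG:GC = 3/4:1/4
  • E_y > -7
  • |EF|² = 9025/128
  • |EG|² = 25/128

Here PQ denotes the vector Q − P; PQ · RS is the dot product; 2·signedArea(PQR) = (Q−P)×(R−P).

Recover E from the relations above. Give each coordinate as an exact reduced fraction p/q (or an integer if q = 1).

1. E_x = 29/16  [2·signedArea(ECB) = 0 ∩ 2·signedArea(EGD) = -15/8]
2. E_y = -101/16  [2·signedArea(ECB) = 0 ∩ 2·signedArea(EGD) = -15/8]
   → E = (29/16, -101/16)

E = (29/16, -101/16)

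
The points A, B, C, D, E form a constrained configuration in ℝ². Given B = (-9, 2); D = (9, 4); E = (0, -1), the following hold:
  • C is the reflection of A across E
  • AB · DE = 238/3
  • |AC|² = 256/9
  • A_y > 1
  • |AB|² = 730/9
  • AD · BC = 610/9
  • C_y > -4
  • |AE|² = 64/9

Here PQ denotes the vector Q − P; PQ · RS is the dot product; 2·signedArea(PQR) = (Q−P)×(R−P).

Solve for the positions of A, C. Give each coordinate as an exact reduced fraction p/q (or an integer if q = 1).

1. A_x = 0  [line 9·x + 5·y + -25/3 = 0 ∩ |AE|² = 64/9]
2. A_y = 5/3  [line 9·x + 5·y + -25/3 = 0 ∩ |AE|² = 64/9]
   → A = (0, 5/3)
3. C_x = 0  [C is the reflection of A across E]
4. C_y = -11/3  [C is the reflection of A across E]
   → C = (0, -11/3)

A = (0, 5/3)
C = (0, -11/3)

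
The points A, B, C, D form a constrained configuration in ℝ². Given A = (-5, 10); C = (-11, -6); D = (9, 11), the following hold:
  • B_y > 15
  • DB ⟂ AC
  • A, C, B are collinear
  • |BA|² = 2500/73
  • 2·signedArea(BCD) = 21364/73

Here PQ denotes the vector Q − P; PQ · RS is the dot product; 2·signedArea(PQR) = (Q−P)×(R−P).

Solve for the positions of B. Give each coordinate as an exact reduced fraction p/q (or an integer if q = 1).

1. B_x = -215/73  [A, C, B are collinear ∩ DB ⟂ AC]
2. B_y = 1130/73  [A, C, B are collinear ∩ DB ⟂ AC]
   → B = (-215/73, 1130/73)

B = (-215/73, 1130/73)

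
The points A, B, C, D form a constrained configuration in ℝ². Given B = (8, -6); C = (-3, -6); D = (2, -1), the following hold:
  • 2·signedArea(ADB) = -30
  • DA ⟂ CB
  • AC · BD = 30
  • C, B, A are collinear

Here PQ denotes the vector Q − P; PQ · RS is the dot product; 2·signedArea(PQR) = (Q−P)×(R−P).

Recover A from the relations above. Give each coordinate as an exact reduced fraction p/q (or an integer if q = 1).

A = (2, -6)

1. A_x = 2  [C, B, A are collinear ∩ DA ⟂ CB]
2. A_y = -6  [C, B, A are collinear ∩ DA ⟂ CB]
   → A = (2, -6)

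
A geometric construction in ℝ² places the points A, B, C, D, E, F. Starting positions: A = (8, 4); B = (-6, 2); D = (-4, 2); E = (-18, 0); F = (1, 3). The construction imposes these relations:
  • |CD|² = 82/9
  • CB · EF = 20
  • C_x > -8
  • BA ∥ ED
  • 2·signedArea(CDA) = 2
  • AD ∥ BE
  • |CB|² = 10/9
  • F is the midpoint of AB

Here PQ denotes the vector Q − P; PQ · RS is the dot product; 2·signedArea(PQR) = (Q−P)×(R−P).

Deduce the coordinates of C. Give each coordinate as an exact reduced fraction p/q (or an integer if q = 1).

1. C_x = -7  [2·signedArea(CDA) = 2 ∩ CB · EF = 20]
2. C_y = 5/3  [2·signedArea(CDA) = 2 ∩ CB · EF = 20]
   → C = (-7, 5/3)

C = (-7, 5/3)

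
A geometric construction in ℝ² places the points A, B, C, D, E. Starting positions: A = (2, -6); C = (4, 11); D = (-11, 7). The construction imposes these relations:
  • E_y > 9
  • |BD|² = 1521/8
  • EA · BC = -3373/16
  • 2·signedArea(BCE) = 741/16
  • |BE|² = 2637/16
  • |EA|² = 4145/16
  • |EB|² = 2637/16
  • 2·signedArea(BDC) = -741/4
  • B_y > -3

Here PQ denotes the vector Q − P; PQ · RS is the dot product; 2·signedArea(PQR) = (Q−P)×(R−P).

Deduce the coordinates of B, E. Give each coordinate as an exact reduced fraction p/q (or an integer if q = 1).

1. B_x = -5/4  [line -4·x + 15·y + 145/4 = 0 ∩ |BD|² = 1521/8]
2. B_y = -11/4  [line -4·x + 15·y + 145/4 = 0 ∩ |BD|² = 1521/8]
   → B = (-5/4, -11/4)
3. E_x = 1/4  [EA · BC = -3373/16 ∩ 2·signedArea(BCE) = 741/16]
4. E_y = 10  [EA · BC = -3373/16 ∩ 2·signedArea(BCE) = 741/16]
   → E = (1/4, 10)

B = (-5/4, -11/4)
E = (1/4, 10)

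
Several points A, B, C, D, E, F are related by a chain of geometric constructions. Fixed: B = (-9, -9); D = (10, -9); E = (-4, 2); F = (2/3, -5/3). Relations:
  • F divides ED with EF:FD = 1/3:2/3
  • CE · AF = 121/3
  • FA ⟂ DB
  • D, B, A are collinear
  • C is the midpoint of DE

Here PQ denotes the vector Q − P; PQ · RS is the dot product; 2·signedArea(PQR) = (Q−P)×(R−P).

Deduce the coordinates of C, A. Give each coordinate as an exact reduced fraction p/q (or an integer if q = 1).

A = (2/3, -9)
C = (3, -7/2)

1. C_x = 3  [C is the midpoint of DE]
2. C_y = -7/2  [C is the midpoint of DE]
   → C = (3, -7/2)
3. A_x = 2/3  [D, B, A are collinear ∩ FA ⟂ DB]
4. A_y = -9  [D, B, A are collinear ∩ FA ⟂ DB]
   → A = (2/3, -9)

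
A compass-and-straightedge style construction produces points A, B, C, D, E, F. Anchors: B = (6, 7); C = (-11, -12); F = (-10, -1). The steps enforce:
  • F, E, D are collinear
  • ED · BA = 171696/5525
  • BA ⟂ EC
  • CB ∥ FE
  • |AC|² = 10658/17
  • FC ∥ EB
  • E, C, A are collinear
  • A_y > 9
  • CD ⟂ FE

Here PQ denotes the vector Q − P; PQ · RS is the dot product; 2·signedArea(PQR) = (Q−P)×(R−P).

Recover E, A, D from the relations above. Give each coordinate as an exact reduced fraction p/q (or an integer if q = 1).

A = (32/17, 161/17)
D = (-5171/325, -2472/325)
E = (7, 18)

1. E_x = 7  [FC ∥ EB ∩ CB ∥ FE]
2. E_y = 18  [FC ∥ EB ∩ CB ∥ FE]
   → E = (7, 18)
3. A_x = 32/17  [E, C, A are collinear ∩ BA ⟂ EC]
4. A_y = 161/17  [E, C, A are collinear ∩ BA ⟂ EC]
   → A = (32/17, 161/17)
5. D_x = -5171/325  [F, E, D are collinear ∩ CD ⟂ FE]
6. D_y = -2472/325  [F, E, D are collinear ∩ CD ⟂ FE]
   → D = (-5171/325, -2472/325)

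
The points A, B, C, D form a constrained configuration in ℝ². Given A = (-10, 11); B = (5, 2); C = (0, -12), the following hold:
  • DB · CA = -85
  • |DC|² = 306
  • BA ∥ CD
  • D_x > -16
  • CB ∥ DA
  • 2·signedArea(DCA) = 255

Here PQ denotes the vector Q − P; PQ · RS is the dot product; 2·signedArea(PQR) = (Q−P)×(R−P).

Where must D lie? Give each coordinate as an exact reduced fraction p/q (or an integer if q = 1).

D = (-15, -3)

1. D_x = -15  [CB ∥ DA ∩ BA ∥ CD]
2. D_y = -3  [CB ∥ DA ∩ BA ∥ CD]
   → D = (-15, -3)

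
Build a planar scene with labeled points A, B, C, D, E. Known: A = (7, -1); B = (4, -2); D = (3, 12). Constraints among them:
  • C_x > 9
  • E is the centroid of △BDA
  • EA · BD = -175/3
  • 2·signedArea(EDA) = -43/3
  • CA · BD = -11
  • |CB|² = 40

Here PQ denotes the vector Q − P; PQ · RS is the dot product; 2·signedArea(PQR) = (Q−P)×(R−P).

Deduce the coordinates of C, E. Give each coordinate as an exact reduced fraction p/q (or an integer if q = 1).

1. C_x = 10  [line 1·x + -14·y + -10 = 0 ∩ |CB|² = 40]
2. C_y = 0  [line 1·x + -14·y + -10 = 0 ∩ |CB|² = 40]
   → C = (10, 0)
3. E_x = 14/3  [E is the centroid of △BDA]
4. E_y = 3  [E is the centroid of △BDA]
   → E = (14/3, 3)

C = (10, 0)
E = (14/3, 3)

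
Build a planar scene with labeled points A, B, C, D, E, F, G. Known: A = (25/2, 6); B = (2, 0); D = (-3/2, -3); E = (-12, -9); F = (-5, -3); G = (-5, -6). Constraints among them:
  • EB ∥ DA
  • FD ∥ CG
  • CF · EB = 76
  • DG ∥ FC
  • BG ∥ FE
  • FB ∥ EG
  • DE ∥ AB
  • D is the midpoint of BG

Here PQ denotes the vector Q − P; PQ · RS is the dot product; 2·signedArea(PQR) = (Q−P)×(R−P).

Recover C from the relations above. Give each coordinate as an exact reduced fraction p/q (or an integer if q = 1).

C = (-17/2, -6)

1. C_x = -17/2  [FD ∥ CG ∩ DG ∥ FC]
2. C_y = -6  [FD ∥ CG ∩ DG ∥ FC]
   → C = (-17/2, -6)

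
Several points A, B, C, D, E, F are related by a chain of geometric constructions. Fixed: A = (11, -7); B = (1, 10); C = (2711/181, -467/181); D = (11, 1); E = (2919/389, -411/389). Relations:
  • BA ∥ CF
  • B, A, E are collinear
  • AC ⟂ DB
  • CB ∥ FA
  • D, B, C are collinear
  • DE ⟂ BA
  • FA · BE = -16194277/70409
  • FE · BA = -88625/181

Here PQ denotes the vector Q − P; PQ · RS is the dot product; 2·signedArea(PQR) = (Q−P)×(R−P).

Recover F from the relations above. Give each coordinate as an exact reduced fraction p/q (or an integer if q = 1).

1. F_x = 4521/181  [CB ∥ FA ∩ BA ∥ CF]
2. F_y = -3544/181  [CB ∥ FA ∩ BA ∥ CF]
   → F = (4521/181, -3544/181)

F = (4521/181, -3544/181)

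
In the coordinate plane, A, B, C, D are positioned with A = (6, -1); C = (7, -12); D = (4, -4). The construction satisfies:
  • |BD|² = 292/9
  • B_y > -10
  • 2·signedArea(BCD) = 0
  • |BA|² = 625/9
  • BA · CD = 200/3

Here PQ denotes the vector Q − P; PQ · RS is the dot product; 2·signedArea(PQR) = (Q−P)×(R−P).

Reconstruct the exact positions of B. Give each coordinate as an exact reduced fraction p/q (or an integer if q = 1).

1. B_x = 6  [2·signedArea(BCD) = 0 ∩ BA · CD = 200/3]
2. B_y = -28/3  [2·signedArea(BCD) = 0 ∩ BA · CD = 200/3]
   → B = (6, -28/3)

B = (6, -28/3)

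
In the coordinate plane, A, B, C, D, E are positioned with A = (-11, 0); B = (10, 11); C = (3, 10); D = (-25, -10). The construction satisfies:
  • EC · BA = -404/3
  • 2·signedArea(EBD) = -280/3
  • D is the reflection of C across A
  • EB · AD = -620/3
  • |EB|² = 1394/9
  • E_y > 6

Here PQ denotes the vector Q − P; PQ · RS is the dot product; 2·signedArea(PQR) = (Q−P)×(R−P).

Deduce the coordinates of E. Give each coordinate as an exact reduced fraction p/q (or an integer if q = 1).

1. E_x = -5/3  [EC · BA = -404/3 ∩ EB · AD = -620/3]
2. E_y = 20/3  [EC · BA = -404/3 ∩ EB · AD = -620/3]
   → E = (-5/3, 20/3)

E = (-5/3, 20/3)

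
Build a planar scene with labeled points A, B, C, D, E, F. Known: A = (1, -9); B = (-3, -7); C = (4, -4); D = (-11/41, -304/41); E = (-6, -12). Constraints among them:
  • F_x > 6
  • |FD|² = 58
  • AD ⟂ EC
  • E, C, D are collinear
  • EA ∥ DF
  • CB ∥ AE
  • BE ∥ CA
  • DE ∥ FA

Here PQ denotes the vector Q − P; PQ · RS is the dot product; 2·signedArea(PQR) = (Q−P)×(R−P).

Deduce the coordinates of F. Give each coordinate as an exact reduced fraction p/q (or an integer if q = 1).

1. F_x = 276/41  [DE ∥ FA ∩ EA ∥ DF]
2. F_y = -181/41  [DE ∥ FA ∩ EA ∥ DF]
   → F = (276/41, -181/41)

F = (276/41, -181/41)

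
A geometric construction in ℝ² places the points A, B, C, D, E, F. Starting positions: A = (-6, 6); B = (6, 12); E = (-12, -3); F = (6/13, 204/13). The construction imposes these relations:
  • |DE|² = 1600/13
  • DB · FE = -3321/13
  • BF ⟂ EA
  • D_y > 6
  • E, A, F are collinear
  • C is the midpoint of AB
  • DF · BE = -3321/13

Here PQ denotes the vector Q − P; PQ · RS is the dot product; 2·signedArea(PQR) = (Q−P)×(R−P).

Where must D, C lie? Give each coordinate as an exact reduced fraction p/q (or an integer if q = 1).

C = (0, 9)
D = (-76/13, 81/13)

1. D_x = -76/13  [DF · BE = -3321/13 ∩ DB · FE = -3321/13]
2. D_y = 81/13  [DF · BE = -3321/13 ∩ DB · FE = -3321/13]
   → D = (-76/13, 81/13)
3. C_x = 0  [C is the midpoint of AB]
4. C_y = 9  [C is the midpoint of AB]
   → C = (0, 9)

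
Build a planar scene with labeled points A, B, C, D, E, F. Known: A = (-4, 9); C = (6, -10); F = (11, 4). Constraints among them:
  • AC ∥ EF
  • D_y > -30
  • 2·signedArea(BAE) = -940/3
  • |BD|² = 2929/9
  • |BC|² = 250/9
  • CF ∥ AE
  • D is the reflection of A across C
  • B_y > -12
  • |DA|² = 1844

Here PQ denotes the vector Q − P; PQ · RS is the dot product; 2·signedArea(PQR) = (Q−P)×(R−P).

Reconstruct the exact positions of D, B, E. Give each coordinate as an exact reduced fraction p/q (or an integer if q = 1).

1. D_x = 16  [D is the reflection of A across C]
2. D_y = -29  [D is the reflection of A across C]
   → D = (16, -29)
3. E_x = 1  [AC ∥ EF ∩ CF ∥ AE]
4. E_y = 23  [AC ∥ EF ∩ CF ∥ AE]
   → E = (1, 23)
5. B_x = 11  [line -14·x + 5·y + 637/3 = 0 ∩ |BD|² = 2929/9]
6. B_y = -35/3  [line -14·x + 5·y + 637/3 = 0 ∩ |BD|² = 2929/9]
   → B = (11, -35/3)

B = (11, -35/3)
D = (16, -29)
E = (1, 23)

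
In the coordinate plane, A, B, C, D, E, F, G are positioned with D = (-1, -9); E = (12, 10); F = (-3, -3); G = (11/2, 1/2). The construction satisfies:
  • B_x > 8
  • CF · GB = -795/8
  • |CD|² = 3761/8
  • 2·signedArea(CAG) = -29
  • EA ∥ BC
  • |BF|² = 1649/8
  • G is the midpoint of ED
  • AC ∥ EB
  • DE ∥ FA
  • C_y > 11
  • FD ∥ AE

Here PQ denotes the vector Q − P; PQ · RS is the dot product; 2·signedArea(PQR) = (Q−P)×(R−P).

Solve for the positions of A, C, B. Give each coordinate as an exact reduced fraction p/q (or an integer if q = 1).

1. A_x = 10  [FD ∥ AE ∩ DE ∥ FA]
2. A_y = 16  [FD ∥ AE ∩ DE ∥ FA]
   → A = (10, 16)
3. C_x = 27/4  [line 31/2·x + -9/2·y + -54 = 0 ∩ |CD|² = 3761/8]
4. C_y = 45/4  [line 31/2·x + -9/2·y + -54 = 0 ∩ |CD|² = 3761/8]
   → C = (27/4, 45/4)
5. B_x = 35/4  [EA ∥ BC ∩ AC ∥ EB]
6. B_y = 21/4  [EA ∥ BC ∩ AC ∥ EB]
   → B = (35/4, 21/4)

A = (10, 16)
B = (35/4, 21/4)
C = (27/4, 45/4)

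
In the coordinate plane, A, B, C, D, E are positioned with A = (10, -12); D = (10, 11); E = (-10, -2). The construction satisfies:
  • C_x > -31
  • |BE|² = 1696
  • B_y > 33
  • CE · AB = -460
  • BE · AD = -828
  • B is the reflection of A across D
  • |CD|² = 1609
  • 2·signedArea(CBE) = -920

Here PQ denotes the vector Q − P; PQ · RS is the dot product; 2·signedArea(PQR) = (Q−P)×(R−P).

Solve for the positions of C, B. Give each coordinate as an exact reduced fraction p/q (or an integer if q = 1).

B = (10, 34)
C = (-30, 8)

1. B_x = 10  [B is the reflection of A across D]
2. B_y = 34  [B is the reflection of A across D]
   → B = (10, 34)
3. C_x = -30  [2·signedArea(CBE) = -920 ∩ CE · AB = -460]
4. C_y = 8  [2·signedArea(CBE) = -920 ∩ CE · AB = -460]
   → C = (-30, 8)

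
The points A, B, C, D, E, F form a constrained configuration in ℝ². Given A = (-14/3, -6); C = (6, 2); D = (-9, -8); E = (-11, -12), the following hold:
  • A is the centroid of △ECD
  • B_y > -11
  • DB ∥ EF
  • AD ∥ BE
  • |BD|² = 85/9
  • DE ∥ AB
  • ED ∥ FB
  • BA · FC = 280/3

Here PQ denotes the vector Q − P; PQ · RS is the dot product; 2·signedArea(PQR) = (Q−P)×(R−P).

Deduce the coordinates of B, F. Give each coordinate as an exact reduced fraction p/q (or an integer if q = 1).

B = (-20/3, -10)
F = (-26/3, -14)

1. B_x = -20/3  [AD ∥ BE ∩ DE ∥ AB]
2. B_y = -10  [AD ∥ BE ∩ DE ∥ AB]
   → B = (-20/3, -10)
3. F_x = -26/3  [ED ∥ FB ∩ DB ∥ EF]
4. F_y = -14  [ED ∥ FB ∩ DB ∥ EF]
   → F = (-26/3, -14)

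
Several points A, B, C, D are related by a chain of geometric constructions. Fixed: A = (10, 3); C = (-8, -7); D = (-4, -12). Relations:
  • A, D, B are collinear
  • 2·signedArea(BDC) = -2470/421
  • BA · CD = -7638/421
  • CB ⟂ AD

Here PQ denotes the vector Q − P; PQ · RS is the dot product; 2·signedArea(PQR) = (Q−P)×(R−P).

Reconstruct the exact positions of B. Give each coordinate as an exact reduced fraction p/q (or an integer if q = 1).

B = (-1418/421, -4767/421)

1. B_x = -1418/421  [A, D, B are collinear ∩ CB ⟂ AD]
2. B_y = -4767/421  [A, D, B are collinear ∩ CB ⟂ AD]
   → B = (-1418/421, -4767/421)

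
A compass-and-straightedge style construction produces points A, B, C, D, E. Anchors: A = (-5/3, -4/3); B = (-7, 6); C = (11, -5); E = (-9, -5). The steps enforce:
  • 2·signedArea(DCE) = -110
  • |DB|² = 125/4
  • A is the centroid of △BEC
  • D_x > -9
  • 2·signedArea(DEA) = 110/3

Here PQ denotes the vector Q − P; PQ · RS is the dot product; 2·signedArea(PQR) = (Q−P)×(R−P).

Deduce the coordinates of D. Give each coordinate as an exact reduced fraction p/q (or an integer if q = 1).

1. D_x = -8  [2·signedArea(DCE) = -110 ∩ 2·signedArea(DEA) = 110/3]
2. D_y = 1/2  [2·signedArea(DCE) = -110 ∩ 2·signedArea(DEA) = 110/3]
   → D = (-8, 1/2)

D = (-8, 1/2)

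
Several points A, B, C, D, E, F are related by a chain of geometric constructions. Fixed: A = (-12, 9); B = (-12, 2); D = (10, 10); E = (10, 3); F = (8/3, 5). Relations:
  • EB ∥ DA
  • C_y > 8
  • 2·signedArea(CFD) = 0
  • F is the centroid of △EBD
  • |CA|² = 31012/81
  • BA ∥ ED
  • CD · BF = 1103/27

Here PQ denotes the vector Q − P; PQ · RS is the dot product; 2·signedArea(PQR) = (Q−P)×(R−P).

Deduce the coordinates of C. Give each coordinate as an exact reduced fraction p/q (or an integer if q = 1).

1. C_x = 68/9  [2·signedArea(CFD) = 0 ∩ CD · BF = 1103/27]
2. C_y = 25/3  [2·signedArea(CFD) = 0 ∩ CD · BF = 1103/27]
   → C = (68/9, 25/3)

C = (68/9, 25/3)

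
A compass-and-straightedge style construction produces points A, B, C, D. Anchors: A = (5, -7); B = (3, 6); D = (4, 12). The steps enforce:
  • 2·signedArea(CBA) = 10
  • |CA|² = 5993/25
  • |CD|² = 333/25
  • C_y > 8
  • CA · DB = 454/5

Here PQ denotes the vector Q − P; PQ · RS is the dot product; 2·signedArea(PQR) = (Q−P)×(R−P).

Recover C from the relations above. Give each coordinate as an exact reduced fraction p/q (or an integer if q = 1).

C = (17/5, 42/5)

1. C_x = 17/5  [CA · DB = 454/5 ∩ 2·signedArea(CBA) = 10]
2. C_y = 42/5  [CA · DB = 454/5 ∩ 2·signedArea(CBA) = 10]
   → C = (17/5, 42/5)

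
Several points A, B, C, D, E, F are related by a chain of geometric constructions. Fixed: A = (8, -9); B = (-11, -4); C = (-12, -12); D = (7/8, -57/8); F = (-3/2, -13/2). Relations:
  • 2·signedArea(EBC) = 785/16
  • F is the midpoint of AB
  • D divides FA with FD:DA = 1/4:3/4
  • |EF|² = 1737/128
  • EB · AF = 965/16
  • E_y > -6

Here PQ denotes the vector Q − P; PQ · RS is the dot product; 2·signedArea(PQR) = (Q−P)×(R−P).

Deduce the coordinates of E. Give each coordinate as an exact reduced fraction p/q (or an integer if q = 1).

E = (-81/16, -89/16)

1. E_x = -81/16  [EB · AF = 965/16 ∩ 2·signedArea(EBC) = 785/16]
2. E_y = -89/16  [EB · AF = 965/16 ∩ 2·signedArea(EBC) = 785/16]
   → E = (-81/16, -89/16)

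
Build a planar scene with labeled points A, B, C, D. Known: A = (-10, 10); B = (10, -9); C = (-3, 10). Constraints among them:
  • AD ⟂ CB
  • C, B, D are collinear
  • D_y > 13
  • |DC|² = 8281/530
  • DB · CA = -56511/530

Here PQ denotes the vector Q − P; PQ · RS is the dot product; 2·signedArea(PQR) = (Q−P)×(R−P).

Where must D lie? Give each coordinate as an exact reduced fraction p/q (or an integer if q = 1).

1. D_x = -2773/530  [C, B, D are collinear ∩ AD ⟂ CB]
2. D_y = 7029/530  [C, B, D are collinear ∩ AD ⟂ CB]
   → D = (-2773/530, 7029/530)

D = (-2773/530, 7029/530)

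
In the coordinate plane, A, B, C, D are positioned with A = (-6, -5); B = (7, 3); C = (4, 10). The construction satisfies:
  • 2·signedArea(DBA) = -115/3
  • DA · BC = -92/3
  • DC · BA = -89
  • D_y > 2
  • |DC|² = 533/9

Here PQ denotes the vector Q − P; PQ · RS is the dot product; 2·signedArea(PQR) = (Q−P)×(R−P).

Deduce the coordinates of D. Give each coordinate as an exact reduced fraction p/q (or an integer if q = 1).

D = (5/3, 8/3)

1. D_x = 5/3  [2·signedArea(DBA) = -115/3 ∩ DC · BA = -89]
2. D_y = 8/3  [2·signedArea(DBA) = -115/3 ∩ DC · BA = -89]
   → D = (5/3, 8/3)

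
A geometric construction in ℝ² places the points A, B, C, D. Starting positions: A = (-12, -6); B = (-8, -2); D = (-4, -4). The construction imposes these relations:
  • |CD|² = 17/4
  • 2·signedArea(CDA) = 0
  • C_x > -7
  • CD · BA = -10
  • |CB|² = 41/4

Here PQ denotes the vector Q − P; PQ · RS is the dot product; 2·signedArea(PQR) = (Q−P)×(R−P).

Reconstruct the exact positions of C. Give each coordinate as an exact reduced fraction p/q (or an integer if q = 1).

C = (-6, -9/2)

1. C_x = -6  [2·signedArea(CDA) = 0 ∩ CD · BA = -10]
2. C_y = -9/2  [2·signedArea(CDA) = 0 ∩ CD · BA = -10]
   → C = (-6, -9/2)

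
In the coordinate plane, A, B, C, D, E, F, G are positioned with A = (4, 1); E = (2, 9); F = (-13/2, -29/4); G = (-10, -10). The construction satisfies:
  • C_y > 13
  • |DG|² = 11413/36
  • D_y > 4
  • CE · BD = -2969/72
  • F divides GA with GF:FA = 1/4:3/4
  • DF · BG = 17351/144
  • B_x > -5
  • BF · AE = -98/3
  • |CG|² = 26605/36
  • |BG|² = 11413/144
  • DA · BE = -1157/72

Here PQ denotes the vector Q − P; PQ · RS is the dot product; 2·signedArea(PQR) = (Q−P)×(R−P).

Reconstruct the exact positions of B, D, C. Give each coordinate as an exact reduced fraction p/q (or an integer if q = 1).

1. B_x = -29/6  [line 2·x + -8·y + -37/3 = 0 ∩ |BG|² = 11413/144]
2. B_y = -11/4  [line 2·x + -8·y + -37/3 = 0 ∩ |BG|² = 11413/144]
   → B = (-29/6, -11/4)
3. D_x = 1/3  [DF · BG = 17351/144 ∩ DA · BE = -1157/72]
4. D_y = 9/2  [DF · BG = 17351/144 ∩ DA · BE = -1157/72]
   → D = (1/3, 9/2)
5. C_x = 11/3  [line -31/6·x + -29/4·y + 8411/72 = 0 ∩ |CG|² = 26605/36]
6. C_y = 27/2  [line -31/6·x + -29/4·y + 8411/72 = 0 ∩ |CG|² = 26605/36]
   → C = (11/3, 27/2)

B = (-29/6, -11/4)
C = (11/3, 27/2)
D = (1/3, 9/2)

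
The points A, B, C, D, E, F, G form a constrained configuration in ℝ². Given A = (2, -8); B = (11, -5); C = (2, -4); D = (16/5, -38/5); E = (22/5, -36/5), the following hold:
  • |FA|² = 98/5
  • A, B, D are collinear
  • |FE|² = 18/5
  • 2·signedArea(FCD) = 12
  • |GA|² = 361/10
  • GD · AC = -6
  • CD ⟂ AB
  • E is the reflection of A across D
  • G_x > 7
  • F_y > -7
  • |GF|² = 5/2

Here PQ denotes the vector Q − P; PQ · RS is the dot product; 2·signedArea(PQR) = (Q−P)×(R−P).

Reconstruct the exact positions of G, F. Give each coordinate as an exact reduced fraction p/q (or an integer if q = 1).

1. G_y = -61/10  [GD · AC = -6]
2. G_x = 77/10  [|GA|² = 361/10]
   → G = (77/10, -61/10)
3. F_x = 31/5  [line 18/5·x + 6/5·y + -72/5 = 0 ∩ |FE|² = 18/5]
4. F_y = -33/5  [line 18/5·x + 6/5·y + -72/5 = 0 ∩ |FE|² = 18/5]
   → F = (31/5, -33/5)

F = (31/5, -33/5)
G = (77/10, -61/10)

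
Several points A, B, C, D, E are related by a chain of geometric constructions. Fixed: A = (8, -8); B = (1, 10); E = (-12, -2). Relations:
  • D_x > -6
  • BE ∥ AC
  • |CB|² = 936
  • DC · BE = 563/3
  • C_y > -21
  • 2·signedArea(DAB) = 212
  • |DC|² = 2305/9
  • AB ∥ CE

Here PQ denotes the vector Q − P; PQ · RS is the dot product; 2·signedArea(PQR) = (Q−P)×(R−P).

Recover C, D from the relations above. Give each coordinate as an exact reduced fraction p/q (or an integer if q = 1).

1. C_x = -5  [AB ∥ CE ∩ BE ∥ AC]
2. C_y = -20  [AB ∥ CE ∩ BE ∥ AC]
   → C = (-5, -20)
3. D_x = -16/3  [2·signedArea(DAB) = 212 ∩ DC · BE = 563/3]
4. D_y = -4  [2·signedArea(DAB) = 212 ∩ DC · BE = 563/3]
   → D = (-16/3, -4)

C = (-5, -20)
D = (-16/3, -4)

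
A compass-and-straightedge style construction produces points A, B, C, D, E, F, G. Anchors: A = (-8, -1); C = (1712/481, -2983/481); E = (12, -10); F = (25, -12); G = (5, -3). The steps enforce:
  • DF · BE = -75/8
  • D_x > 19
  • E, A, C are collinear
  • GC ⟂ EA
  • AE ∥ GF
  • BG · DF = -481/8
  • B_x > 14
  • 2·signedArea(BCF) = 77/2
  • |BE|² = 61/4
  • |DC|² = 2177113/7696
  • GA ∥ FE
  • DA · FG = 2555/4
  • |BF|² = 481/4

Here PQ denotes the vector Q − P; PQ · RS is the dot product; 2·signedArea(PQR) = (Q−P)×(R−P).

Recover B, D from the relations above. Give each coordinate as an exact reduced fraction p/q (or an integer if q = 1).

1. B_x = 15  [line 2789/481·x + 10313/481·y + 71025/962 = 0 ∩ |BE|² = 61/4]
2. B_y = -15/2  [line 2789/481·x + 10313/481·y + 71025/962 = 0 ∩ |BE|² = 61/4]
   → B = (15, -15/2)
3. D_x = 20  [DA · FG = 2555/4 ∩ DF · BE = -75/8]
4. D_y = -39/4  [DA · FG = 2555/4 ∩ DF · BE = -75/8]
   → D = (20, -39/4)

B = (15, -15/2)
D = (20, -39/4)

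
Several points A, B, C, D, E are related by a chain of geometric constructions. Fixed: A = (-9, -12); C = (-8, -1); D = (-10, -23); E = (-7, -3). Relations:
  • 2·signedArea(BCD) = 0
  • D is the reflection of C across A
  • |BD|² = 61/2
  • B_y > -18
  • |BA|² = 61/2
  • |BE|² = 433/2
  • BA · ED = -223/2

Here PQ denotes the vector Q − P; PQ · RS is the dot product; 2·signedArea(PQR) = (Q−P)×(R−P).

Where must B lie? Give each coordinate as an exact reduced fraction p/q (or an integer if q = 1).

1. B_x = -19/2  [2·signedArea(BCD) = 0 ∩ BA · ED = -223/2]
2. B_y = -35/2  [2·signedArea(BCD) = 0 ∩ BA · ED = -223/2]
   → B = (-19/2, -35/2)

B = (-19/2, -35/2)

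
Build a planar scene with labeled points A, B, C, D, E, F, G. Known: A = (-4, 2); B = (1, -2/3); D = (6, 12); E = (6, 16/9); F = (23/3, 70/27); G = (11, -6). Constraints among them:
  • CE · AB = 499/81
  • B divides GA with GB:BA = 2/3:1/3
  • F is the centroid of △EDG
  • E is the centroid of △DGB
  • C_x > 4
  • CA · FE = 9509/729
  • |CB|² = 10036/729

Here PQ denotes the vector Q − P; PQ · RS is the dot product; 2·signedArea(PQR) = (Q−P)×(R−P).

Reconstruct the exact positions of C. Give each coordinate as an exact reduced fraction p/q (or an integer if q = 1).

1. C_x = 13/3  [CE · AB = 499/81 ∩ CA · FE = 9509/729]
2. C_y = 26/27  [CE · AB = 499/81 ∩ CA · FE = 9509/729]
   → C = (13/3, 26/27)

C = (13/3, 26/27)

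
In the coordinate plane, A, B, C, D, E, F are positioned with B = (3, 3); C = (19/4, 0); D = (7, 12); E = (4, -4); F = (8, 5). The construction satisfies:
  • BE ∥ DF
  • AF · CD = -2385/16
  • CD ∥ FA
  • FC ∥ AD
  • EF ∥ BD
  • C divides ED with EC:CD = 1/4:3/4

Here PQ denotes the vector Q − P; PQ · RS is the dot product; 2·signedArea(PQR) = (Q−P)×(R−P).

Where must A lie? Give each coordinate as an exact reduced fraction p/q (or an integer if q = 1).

1. A_x = 41/4  [FC ∥ AD ∩ CD ∥ FA]
2. A_y = 17  [FC ∥ AD ∩ CD ∥ FA]
   → A = (41/4, 17)

A = (41/4, 17)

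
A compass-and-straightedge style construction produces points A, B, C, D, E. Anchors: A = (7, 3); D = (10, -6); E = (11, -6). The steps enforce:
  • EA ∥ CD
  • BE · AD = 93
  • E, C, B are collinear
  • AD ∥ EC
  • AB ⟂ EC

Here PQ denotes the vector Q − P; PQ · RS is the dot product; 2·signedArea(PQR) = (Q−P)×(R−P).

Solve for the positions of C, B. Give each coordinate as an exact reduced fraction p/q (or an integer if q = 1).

B = (79/10, 33/10)
C = (14, -15)

1. C_x = 14  [EA ∥ CD ∩ AD ∥ EC]
2. C_y = -15  [EA ∥ CD ∩ AD ∥ EC]
   → C = (14, -15)
3. B_x = 79/10  [E, C, B are collinear ∩ AB ⟂ EC]
4. B_y = 33/10  [E, C, B are collinear ∩ AB ⟂ EC]
   → B = (79/10, 33/10)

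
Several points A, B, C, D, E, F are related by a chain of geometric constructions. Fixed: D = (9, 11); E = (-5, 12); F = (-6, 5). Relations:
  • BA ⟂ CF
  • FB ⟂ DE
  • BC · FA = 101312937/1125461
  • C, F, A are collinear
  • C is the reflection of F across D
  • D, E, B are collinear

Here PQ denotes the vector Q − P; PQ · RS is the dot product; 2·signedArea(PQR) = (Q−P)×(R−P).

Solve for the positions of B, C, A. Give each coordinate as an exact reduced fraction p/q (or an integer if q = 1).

A = (-17943/5713, 35099/5713)
B = (-1083/197, 2371/197)
C = (24, 17)

1. B_x = -1083/197  [D, E, B are collinear ∩ FB ⟂ DE]
2. B_y = 2371/197  [D, E, B are collinear ∩ FB ⟂ DE]
   → B = (-1083/197, 2371/197)
3. C_x = 24  [C is the reflection of F across D]
4. C_y = 17  [C is the reflection of F across D]
   → C = (24, 17)
5. A_x = -17943/5713  [C, F, A are collinear ∩ BA ⟂ CF]
6. A_y = 35099/5713  [C, F, A are collinear ∩ BA ⟂ CF]
   → A = (-17943/5713, 35099/5713)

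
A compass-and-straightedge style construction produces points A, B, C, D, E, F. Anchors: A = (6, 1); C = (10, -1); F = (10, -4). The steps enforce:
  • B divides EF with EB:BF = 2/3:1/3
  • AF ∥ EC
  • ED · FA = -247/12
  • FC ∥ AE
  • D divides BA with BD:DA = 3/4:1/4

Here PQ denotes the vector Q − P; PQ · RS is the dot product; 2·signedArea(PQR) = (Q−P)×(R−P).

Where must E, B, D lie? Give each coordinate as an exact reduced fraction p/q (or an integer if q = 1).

B = (26/3, -4/3)
D = (20/3, 5/12)
E = (6, 4)

1. E_x = 6  [AF ∥ EC ∩ FC ∥ AE]
2. E_y = 4  [AF ∥ EC ∩ FC ∥ AE]
   → E = (6, 4)
3. B_x = 26/3  [B divides EF with EB:BF = 2/3:1/3]
4. B_y = -4/3  [B divides EF with EB:BF = 2/3:1/3]
   → B = (26/3, -4/3)
5. D_x = 20/3  [D divides BA with BD:DA = 3/4:1/4]
6. D_y = 5/12  [D divides BA with BD:DA = 3/4:1/4]
   → D = (20/3, 5/12)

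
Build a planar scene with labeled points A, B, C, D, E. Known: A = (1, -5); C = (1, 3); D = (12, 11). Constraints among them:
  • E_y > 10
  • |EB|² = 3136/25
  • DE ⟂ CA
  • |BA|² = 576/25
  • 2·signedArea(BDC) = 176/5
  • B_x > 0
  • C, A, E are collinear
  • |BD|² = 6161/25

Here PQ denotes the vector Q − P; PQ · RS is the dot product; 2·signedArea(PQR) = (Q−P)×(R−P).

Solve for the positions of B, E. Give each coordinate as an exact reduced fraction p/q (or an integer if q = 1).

B = (1, -1/5)
E = (1, 11)

1. B_x = 1  [line 8·x + -11·y + -51/5 = 0 ∩ |BA|² = 576/25]
2. B_y = -1/5  [line 8·x + -11·y + -51/5 = 0 ∩ |BA|² = 576/25]
   → B = (1, -1/5)
3. E_x = 1  [C, A, E are collinear ∩ DE ⟂ CA]
4. E_y = 11  [C, A, E are collinear ∩ DE ⟂ CA]
   → E = (1, 11)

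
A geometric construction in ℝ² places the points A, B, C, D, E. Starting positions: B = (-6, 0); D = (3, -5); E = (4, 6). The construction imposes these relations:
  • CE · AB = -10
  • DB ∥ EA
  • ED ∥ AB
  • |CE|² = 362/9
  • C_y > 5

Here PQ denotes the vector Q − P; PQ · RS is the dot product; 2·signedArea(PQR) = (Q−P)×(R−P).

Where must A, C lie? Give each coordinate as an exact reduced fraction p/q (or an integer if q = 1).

A = (-5, 11)
C = (-7/3, 17/3)

1. A_x = -5  [ED ∥ AB ∩ DB ∥ EA]
2. A_y = 11  [ED ∥ AB ∩ DB ∥ EA]
   → A = (-5, 11)
3. C_x = -7/3  [line 1·x + 11·y + -60 = 0 ∩ |CE|² = 362/9]
4. C_y = 17/3  [line 1·x + 11·y + -60 = 0 ∩ |CE|² = 362/9]
   → C = (-7/3, 17/3)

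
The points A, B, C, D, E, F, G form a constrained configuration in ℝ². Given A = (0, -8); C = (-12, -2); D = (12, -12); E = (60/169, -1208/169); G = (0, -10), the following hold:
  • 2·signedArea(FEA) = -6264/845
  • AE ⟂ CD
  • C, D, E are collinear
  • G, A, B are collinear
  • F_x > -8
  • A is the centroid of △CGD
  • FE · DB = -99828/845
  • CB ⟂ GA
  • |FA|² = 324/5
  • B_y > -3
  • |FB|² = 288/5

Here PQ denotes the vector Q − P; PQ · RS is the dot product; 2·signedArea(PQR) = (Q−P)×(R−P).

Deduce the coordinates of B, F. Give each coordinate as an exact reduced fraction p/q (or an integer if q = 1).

B = (0, -2)
F = (-36/5, -22/5)

1. B_x = 0  [G, A, B are collinear ∩ CB ⟂ GA]
2. B_y = -2  [G, A, B are collinear ∩ CB ⟂ GA]
   → B = (0, -2)
3. F_x = -36/5  [2·signedArea(FEA) = -6264/845 ∩ FE · DB = -99828/845]
4. F_y = -22/5  [2·signedArea(FEA) = -6264/845 ∩ FE · DB = -99828/845]
   → F = (-36/5, -22/5)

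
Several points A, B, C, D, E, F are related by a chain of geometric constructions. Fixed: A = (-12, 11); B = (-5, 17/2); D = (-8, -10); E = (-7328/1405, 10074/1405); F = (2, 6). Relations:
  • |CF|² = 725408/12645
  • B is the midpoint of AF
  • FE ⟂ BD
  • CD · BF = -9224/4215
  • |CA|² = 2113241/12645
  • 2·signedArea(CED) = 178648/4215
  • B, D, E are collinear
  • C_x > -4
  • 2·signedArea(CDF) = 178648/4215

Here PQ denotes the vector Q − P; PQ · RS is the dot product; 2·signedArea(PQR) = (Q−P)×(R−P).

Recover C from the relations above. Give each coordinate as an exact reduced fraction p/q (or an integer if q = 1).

1. C_x = -15758/4215  [2·signedArea(CED) = 178648/4215 ∩ CD · BF = -9224/4215]
2. C_y = 4454/4215  [2·signedArea(CED) = 178648/4215 ∩ CD · BF = -9224/4215]
   → C = (-15758/4215, 4454/4215)

C = (-15758/4215, 4454/4215)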